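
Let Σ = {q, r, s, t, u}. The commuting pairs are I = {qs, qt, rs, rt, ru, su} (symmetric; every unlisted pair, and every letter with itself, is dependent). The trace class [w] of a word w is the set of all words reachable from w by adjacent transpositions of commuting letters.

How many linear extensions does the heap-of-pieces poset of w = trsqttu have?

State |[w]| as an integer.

15

#0=t has no predecessor
#1=r has no predecessor
#2=s depends on [0:t]
#3=q depends on [1:r]
#4=t depends on [2:s]
#5=t depends on [4:t]
#6=u depends on [3:q, 5:t]
sources: [0:t, 1:r]
N(rest) = Σ N(rest − s) over sources s of rest; N(one piece) = 1:
  size 1 → [6]=1
  size 2 → [3,6]=1  [5,6]=1
  size 3 → [1,3,6]=1  [3,5,6]=2  [4,5,6]=1
  size 4 → [1,3,5,6]=3  [2,4,5,6]=1  [3,4,5,6]=3
  size 5 → [0,2,4,5,6]=1  [1,3,4,5,6]=6  [2,3,4,5,6]=4
  first=0(t) contributes 10
  first=1(r) contributes 5
|[w]| = 15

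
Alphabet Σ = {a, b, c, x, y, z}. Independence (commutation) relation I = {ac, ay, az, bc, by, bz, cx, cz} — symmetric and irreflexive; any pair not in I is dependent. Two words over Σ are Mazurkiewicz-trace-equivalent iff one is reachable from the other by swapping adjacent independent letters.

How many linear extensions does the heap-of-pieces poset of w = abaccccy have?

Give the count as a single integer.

56

0(a) covers ∅
1(b) covers 0:a
2(a) covers 1:b
3(c) covers ∅
4(c) covers 3:c
5(c) covers 4:c
6(c) covers 5:c
7(y) covers 6:c
floor of heap: 0:a, 3:c
completions by unplaced set U, small U first (add the entries for U minus each lowest piece of U):
  |U|=1: {2}:1  {7}:1
  |U|=2: {1,2}:1  {2,7}:2  {6,7}:1
  |U|=3: {0,1,2}:1  {1,2,7}:3  {2,6,7}:3  {5,6,7}:1
  |U|=4: {0,1,2,7}:4  {1,2,6,7}:6  {2,5,6,7}:4  {4,5,6,7}:1
  |U|=5: {0,1,2,6,7}:10  {1,2,5,6,7}:10  {2,4,5,6,7}:5  {3,4,5,6,7}:1
  |U|=6: {0,1,2,5,6,7}:20  {1,2,4,5,6,7}:15  {2,3,4,5,6,7}:6
  start at 0(a): 21
  start at 3(c): 35
sum over floor = 56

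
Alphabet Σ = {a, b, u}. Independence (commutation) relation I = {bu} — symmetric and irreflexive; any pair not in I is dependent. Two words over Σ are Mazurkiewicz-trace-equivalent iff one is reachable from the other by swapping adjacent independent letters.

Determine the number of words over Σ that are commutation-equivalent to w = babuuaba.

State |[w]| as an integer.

3

#0=b has no predecessor
#1=a depends on [0:b]
#2=b depends on [1:a]
#3=u depends on [1:a]
#4=u depends on [3:u]
#5=a depends on [2:b, 4:u]
#6=b depends on [5:a]
#7=a depends on [6:b]
sources: [0:b]
N(rest) = Σ N(rest − s) over sources s of rest; N(one piece) = 1:
  size 1 → [7]=1
  size 2 → [6,7]=1
  size 3 → [5,6,7]=1
  size 4 → [2,5,6,7]=1  [4,5,6,7]=1
  size 5 → [2,4,5,6,7]=2  [3,4,5,6,7]=1
  size 6 → [2,3,4,5,6,7]=3
  first=0(b) contributes 3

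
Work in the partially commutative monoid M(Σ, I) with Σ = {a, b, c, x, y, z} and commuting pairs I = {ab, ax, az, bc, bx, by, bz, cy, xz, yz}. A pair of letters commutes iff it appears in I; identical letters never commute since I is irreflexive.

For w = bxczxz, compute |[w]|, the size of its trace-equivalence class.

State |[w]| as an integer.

18

drop 0:b onto floor
drop 1:x onto floor
drop 2:c onto {1:x}
drop 3:z onto {2:c}
drop 4:x onto {2:c}
drop 5:z onto {3:z}
ground layer = {0:b, 1:x}
drop-orders for the pieces not yet dropped (sum over which currently-grounded one goes next):
  1 to go: {0} 1  {4} 1  {5} 1
  2 to go: {0,4} 2  {0,5} 2  {3,5} 1  {4,5} 2
  3 to go: {0,3,5} 3  {0,4,5} 6  {3,4,5} 3
  4 to go: {0,3,4,5} 12  {2,3,4,5} 3
  if 0:b drops first: 3 orders
  if 1:x drops first: 15 orders
heap linearizations: 18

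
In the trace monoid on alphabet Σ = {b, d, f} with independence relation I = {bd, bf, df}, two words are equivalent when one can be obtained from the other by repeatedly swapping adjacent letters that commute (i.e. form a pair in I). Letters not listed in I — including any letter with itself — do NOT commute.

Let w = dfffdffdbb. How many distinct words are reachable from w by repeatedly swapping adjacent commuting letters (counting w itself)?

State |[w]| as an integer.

#0=d has no predecessor
#1=f has no predecessor
#2=f depends on [1:f]
#3=f depends on [2:f]
#4=d depends on [0:d]
#5=f depends on [3:f]
#6=f depends on [5:f]
#7=d depends on [4:d]
#8=b has no predecessor
#9=b depends on [8:b]
sources: [0:d, 1:f, 8:b]
N(rest) = Σ N(rest − s) over sources s of rest; N(one piece) = 1:
  size 1 → [6]=1  [7]=1  [9]=1
  size 2 → [4,7]=1  [5,6]=1  [6,7]=2  [6,9]=2  [7,9]=2  [8,9]=1
  size 3 → [0,4,7]=1  [3,5,6]=1  [4,6,7]=3  [4,7,9]=3  [5,6,7]=3  [5,6,9]=3  [6,7,9]=6  [6,8,9]=3  [7,8,9]=3
  size 4 → [0,4,6,7]=4  [0,4,7,9]=4  [2,3,5,6]=1  [3,5,6,7]=4  [3,5,6,9]=4  [4,5,6,7]=6  [4,6,7,9]=12  [4,7,8,9]=6  [5,6,7,9]=12  [5,6,8,9]=6  [6,7,8,9]=12
  size 5 → [0,4,5,6,7]=10  [0,4,6,7,9]=20  [0,4,7,8,9]=10  [1,2,3,5,6]=1  [2,3,5,6,7]=5  [2,3,5,6,9]=5  [3,4,5,6,7]=10  [3,5,6,7,9]=20  [3,5,6,8,9]=10  [4,5,6,7,9]=30  [4,6,7,8,9]=30  [5,6,7,8,9]=30
  size 6 → [0,3,4,5,6,7]=20  [0,4,5,6,7,9]=60  [0,4,6,7,8,9]=60  [1,2,3,5,6,7]=6  [1,2,3,5,6,9]=6  [2,3,4,5,6,7]=15  [2,3,5,6,7,9]=30  [2,3,5,6,8,9]=15  [3,4,5,6,7,9]=60  [3,5,6,7,8,9]=60  [4,5,6,7,8,9]=90
  size 7 → [0,2,3,4,5,6,7]=35  [0,3,4,5,6,7,9]=140  [0,4,5,6,7,8,9]=210  [1,2,3,4,5,6,7]=21  [1,2,3,5,6,7,9]=42  [1,2,3,5,6,8,9]=21  [2,3,4,5,6,7,9]=105  [2,3,5,6,7,8,9]=105  [3,4,5,6,7,8,9]=210
  size 8 → [0,1,2,3,4,5,6,7]=56  [0,2,3,4,5,6,7,9]=280  [0,3,4,5,6,7,8,9]=560  [1,2,3,4,5,6,7,9]=168  [1,2,3,5,6,7,8,9]=168  [2,3,4,5,6,7,8,9]=420
  first=0(d) contributes 756
  first=1(f) contributes 1260
  first=8(b) contributes 504
|[w]| = 2520

2520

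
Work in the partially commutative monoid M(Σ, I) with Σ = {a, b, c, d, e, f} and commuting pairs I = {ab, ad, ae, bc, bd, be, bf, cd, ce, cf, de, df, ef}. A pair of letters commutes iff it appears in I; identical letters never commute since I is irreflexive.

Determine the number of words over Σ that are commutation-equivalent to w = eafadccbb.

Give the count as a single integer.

1512

#0=e has no predecessor
#1=a has no predecessor
#2=f depends on [1:a]
#3=a depends on [2:f]
#4=d has no predecessor
#5=c depends on [3:a]
#6=c depends on [5:c]
#7=b has no predecessor
#8=b depends on [7:b]
sources: [0:e, 1:a, 4:d, 7:b]
N(rest) = Σ N(rest − s) over sources s of rest; N(one piece) = 1:
  size 1 → [0]=1  [4]=1  [6]=1  [8]=1
  size 2 → [0,4]=2  [0,6]=2  [0,8]=2  [4,6]=2  [4,8]=2  [5,6]=1  [6,8]=2  [7,8]=1
  size 3 → [0,4,6]=6  [0,4,8]=6  [0,5,6]=3  [0,6,8]=6  [0,7,8]=3  [3,5,6]=1  [4,5,6]=3  [4,6,8]=6  [4,7,8]=3  [5,6,8]=3  [6,7,8]=3
  size 4 → [0,3,5,6]=4  [0,4,5,6]=12  [0,4,6,8]=24  [0,4,7,8]=12  [0,5,6,8]=12  [0,6,7,8]=12  [2,3,5,6]=1  [3,4,5,6]=4  [3,5,6,8]=4  [4,5,6,8]=12  [4,6,7,8]=12  [5,6,7,8]=6
  size 5 → [0,2,3,5,6]=5  [0,3,4,5,6]=20  [0,3,5,6,8]=20  [0,4,5,6,8]=60  [0,4,6,7,8]=60  [0,5,6,7,8]=30  [1,2,3,5,6]=1  [2,3,4,5,6]=5  [2,3,5,6,8]=5  [3,4,5,6,8]=20  [3,5,6,7,8]=10  [4,5,6,7,8]=30
  size 6 → [0,1,2,3,5,6]=6  [0,2,3,4,5,6]=30  [0,2,3,5,6,8]=30  [0,3,4,5,6,8]=120  [0,3,5,6,7,8]=60  [0,4,5,6,7,8]=180  [1,2,3,4,5,6]=6  [1,2,3,5,6,8]=6  [2,3,4,5,6,8]=30  [2,3,5,6,7,8]=15  [3,4,5,6,7,8]=60
  size 7 → [0,1,2,3,4,5,6]=42  [0,1,2,3,5,6,8]=42  [0,2,3,4,5,6,8]=210  [0,2,3,5,6,7,8]=105  [0,3,4,5,6,7,8]=420  [1,2,3,4,5,6,8]=42  [1,2,3,5,6,7,8]=21  [2,3,4,5,6,7,8]=105
  first=0(e) contributes 168
  first=1(a) contributes 840
  first=4(d) contributes 168
  first=7(b) contributes 336
|[w]| = 1512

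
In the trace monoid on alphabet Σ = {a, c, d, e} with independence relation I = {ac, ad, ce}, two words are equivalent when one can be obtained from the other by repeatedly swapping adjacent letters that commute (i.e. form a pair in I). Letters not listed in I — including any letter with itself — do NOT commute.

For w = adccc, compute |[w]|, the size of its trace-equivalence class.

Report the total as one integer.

5

#0=a has no predecessor
#1=d has no predecessor
#2=c depends on [1:d]
#3=c depends on [2:c]
#4=c depends on [3:c]
sources: [0:a, 1:d]
N(rest) = Σ N(rest − s) over sources s of rest; N(one piece) = 1:
  size 1 → [0]=1  [4]=1
  size 2 → [0,4]=2  [3,4]=1
  size 3 → [0,3,4]=3  [2,3,4]=1
  first=0(a) contributes 1
  first=1(d) contributes 4
|[w]| = 5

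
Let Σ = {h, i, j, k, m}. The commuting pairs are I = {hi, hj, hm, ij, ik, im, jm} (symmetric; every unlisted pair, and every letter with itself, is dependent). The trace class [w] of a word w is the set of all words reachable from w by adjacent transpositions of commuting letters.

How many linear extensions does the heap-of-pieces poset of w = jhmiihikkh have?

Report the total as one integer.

1440

0(j) covers ∅
1(h) covers ∅
2(m) covers ∅
3(i) covers ∅
4(i) covers 3:i
5(h) covers 1:h
6(i) covers 4:i
7(k) covers 0:j, 2:m, 5:h
8(k) covers 7:k
9(h) covers 8:k
floor of heap: 0:j, 1:h, 2:m, 3:i
completions by unplaced set U, small U first (add the entries for U minus each lowest piece of U):
  |U|=1: {6}:1  {9}:1
  |U|=2: {4,6}:1  {6,9}:2  {8,9}:1
  |U|=3: {3,4,6}:1  {4,6,9}:3  {6,8,9}:3  {7,8,9}:1
  |U|=4: {0,7,8,9}:1  {2,7,8,9}:1  {3,4,6,9}:4  {4,6,8,9}:6  {5,7,8,9}:1  {6,7,8,9}:4
  |U|=5: {0,2,7,8,9}:2  {0,5,7,8,9}:2  {0,6,7,8,9}:5  {1,5,7,8,9}:1  {2,5,7,8,9}:2  {2,6,7,8,9}:5  {3,4,6,8,9}:10  {4,6,7,8,9}:10  {5,6,7,8,9}:5
  |U|=6: {0,1,5,7,8,9}:3  {0,2,5,7,8,9}:6  {0,2,6,7,8,9}:12  {0,4,6,7,8,9}:15  {0,5,6,7,8,9}:12  {1,2,5,7,8,9}:3  {1,5,6,7,8,9}:6  {2,4,6,7,8,9}:15  {2,5,6,7,8,9}:12  {3,4,6,7,8,9}:20  {4,5,6,7,8,9}:15
  |U|=7: {0,1,2,5,7,8,9}:12  {0,1,5,6,7,8,9}:21  {0,2,4,6,7,8,9}:42  {0,2,5,6,7,8,9}:42  {0,3,4,6,7,8,9}:35  {0,4,5,6,7,8,9}:42  {1,2,5,6,7,8,9}:21  {1,4,5,6,7,8,9}:21  {2,3,4,6,7,8,9}:35  {2,4,5,6,7,8,9}:42  {3,4,5,6,7,8,9}:35
  |U|=8: {0,1,2,5,6,7,8,9}:96  {0,1,4,5,6,7,8,9}:84  {0,2,3,4,6,7,8,9}:112  {0,2,4,5,6,7,8,9}:168  {0,3,4,5,6,7,8,9}:112  {1,2,4,5,6,7,8,9}:84  {1,3,4,5,6,7,8,9}:56  {2,3,4,5,6,7,8,9}:112
  start at 0(j): 252
  start at 1(h): 504
  start at 2(m): 252
  start at 3(i): 432
sum over floor = 1440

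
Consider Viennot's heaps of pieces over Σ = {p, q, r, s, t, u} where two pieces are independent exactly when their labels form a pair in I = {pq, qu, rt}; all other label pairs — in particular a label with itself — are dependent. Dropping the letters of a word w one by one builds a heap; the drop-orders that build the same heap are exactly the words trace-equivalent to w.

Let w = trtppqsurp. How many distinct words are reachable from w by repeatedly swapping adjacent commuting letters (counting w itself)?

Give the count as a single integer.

9

#0=t has no predecessor
#1=r has no predecessor
#2=t depends on [0:t]
#3=p depends on [1:r, 2:t]
#4=p depends on [3:p]
#5=q depends on [1:r, 2:t]
#6=s depends on [4:p, 5:q]
#7=u depends on [6:s]
#8=r depends on [7:u]
#9=p depends on [8:r]
sources: [0:t, 1:r]
N(rest) = Σ N(rest − s) over sources s of rest; N(one piece) = 1:
  size 1 → [9]=1
  size 2 → [8,9]=1
  size 3 → [7,8,9]=1
  size 4 → [6,7,8,9]=1
  size 5 → [4,6,7,8,9]=1  [5,6,7,8,9]=1
  size 6 → [3,4,6,7,8,9]=1  [4,5,6,7,8,9]=2
  size 7 → [3,4,5,6,7,8,9]=3
  size 8 → [1,3,4,5,6,7,8,9]=3  [2,3,4,5,6,7,8,9]=3
  first=0(t) contributes 6
  first=1(r) contributes 3
|[w]| = 9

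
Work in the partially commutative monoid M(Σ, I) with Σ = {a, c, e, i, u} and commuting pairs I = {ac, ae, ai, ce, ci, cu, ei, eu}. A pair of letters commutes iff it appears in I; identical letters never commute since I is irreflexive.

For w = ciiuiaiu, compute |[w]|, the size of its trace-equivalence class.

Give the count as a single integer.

24

piece 0:c — minimal
piece 1:i — minimal
piece 2:i rests on {1:i}
piece 3:u rests on {2:i}
piece 4:i rests on {3:u}
piece 5:a rests on {3:u}
piece 6:i rests on {4:i}
piece 7:u rests on {5:a, 6:i}
minimal pieces: {0:c, 1:i}
ways to finish when only these pieces remain (= sum over removing one remaining piece with nothing left below it):
  1 left: {0}→1  {7}→1
  2 left: {0,7}→2  {5,7}→1  {6,7}→1
  3 left: {0,5,7}→3  {0,6,7}→3  {4,6,7}→1  {5,6,7}→2
  4 left: {0,4,6,7}→4  {0,5,6,7}→8  {4,5,6,7}→3
  5 left: {0,4,5,6,7}→15  {3,4,5,6,7}→3
  6 left: {0,3,4,5,6,7}→18  {2,3,4,5,6,7}→3
  placing 0:c first → 3 extensions
  placing 1:i first → 21 extensions
total linear extensions = 24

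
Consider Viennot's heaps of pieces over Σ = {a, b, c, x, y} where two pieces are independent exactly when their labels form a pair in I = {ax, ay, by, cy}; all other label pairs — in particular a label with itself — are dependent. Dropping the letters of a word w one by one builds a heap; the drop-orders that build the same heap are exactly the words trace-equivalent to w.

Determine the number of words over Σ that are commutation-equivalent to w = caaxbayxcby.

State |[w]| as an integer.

piece 0:c — minimal
piece 1:a rests on {0:c}
piece 2:a rests on {1:a}
piece 3:x rests on {0:c}
piece 4:b rests on {2:a, 3:x}
piece 5:a rests on {4:b}
piece 6:y rests on {3:x}
piece 7:x rests on {4:b, 6:y}
piece 8:c rests on {5:a, 7:x}
piece 9:b rests on {8:c}
piece 10:y rests on {7:x}
minimal pieces: {0:c}
ways to finish when only these pieces remain (= sum over removing one remaining piece with nothing left below it):
  1 left: {9}→1  {10}→1
  2 left: {8,9}→1  {9,10}→2
  3 left: {5,8,9}→1  {8,9,10}→3
  4 left: {5,8,9,10}→4  {7,8,9,10}→3
  5 left: {5,7,8,9,10}→7  {6,7,8,9,10}→3
  6 left: {4,5,7,8,9,10}→7  {5,6,7,8,9,10}→10
  7 left: {2,4,5,7,8,9,10}→7  {4,5,6,7,8,9,10}→17
  8 left: {1,2,4,5,7,8,9,10}→7  {2,4,5,6,7,8,9,10}→24  {3,4,5,6,7,8,9,10}→17
  9 left: {1,2,4,5,6,7,8,9,10}→31  {2,3,4,5,6,7,8,9,10}→41
  placing 0:c first → 72 extensions

72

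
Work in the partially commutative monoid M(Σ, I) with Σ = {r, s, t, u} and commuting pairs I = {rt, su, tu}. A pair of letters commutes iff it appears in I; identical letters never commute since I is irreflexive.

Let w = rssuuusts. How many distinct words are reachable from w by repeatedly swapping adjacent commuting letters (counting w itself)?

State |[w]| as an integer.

#0=r has no predecessor
#1=s depends on [0:r]
#2=s depends on [1:s]
#3=u depends on [0:r]
#4=u depends on [3:u]
#5=u depends on [4:u]
#6=s depends on [2:s]
#7=t depends on [6:s]
#8=s depends on [7:t]
sources: [0:r]
N(rest) = Σ N(rest − s) over sources s of rest; N(one piece) = 1:
  size 1 → [5]=1  [8]=1
  size 2 → [4,5]=1  [5,8]=2  [7,8]=1
  size 3 → [3,4,5]=1  [4,5,8]=3  [5,7,8]=3  [6,7,8]=1
  size 4 → [2,6,7,8]=1  [3,4,5,8]=4  [4,5,7,8]=6  [5,6,7,8]=4
  size 5 → [1,2,6,7,8]=1  [2,5,6,7,8]=5  [3,4,5,7,8]=10  [4,5,6,7,8]=10
  size 6 → [1,2,5,6,7,8]=6  [2,4,5,6,7,8]=15  [3,4,5,6,7,8]=20
  size 7 → [1,2,4,5,6,7,8]=21  [2,3,4,5,6,7,8]=35
  first=0(r) contributes 56

56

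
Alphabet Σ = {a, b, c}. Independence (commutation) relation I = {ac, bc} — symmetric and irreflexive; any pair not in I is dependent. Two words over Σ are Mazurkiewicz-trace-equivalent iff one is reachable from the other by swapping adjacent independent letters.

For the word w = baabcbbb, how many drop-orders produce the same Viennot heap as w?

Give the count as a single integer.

8

#0=b has no predecessor
#1=a depends on [0:b]
#2=a depends on [1:a]
#3=b depends on [2:a]
#4=c has no predecessor
#5=b depends on [3:b]
#6=b depends on [5:b]
#7=b depends on [6:b]
sources: [0:b, 4:c]
N(rest) = Σ N(rest − s) over sources s of rest; N(one piece) = 1:
  size 1 → [4]=1  [7]=1
  size 2 → [4,7]=2  [6,7]=1
  size 3 → [4,6,7]=3  [5,6,7]=1
  size 4 → [3,5,6,7]=1  [4,5,6,7]=4
  size 5 → [2,3,5,6,7]=1  [3,4,5,6,7]=5
  size 6 → [1,2,3,5,6,7]=1  [2,3,4,5,6,7]=6
  first=0(b) contributes 7
  first=4(c) contributes 1
|[w]| = 8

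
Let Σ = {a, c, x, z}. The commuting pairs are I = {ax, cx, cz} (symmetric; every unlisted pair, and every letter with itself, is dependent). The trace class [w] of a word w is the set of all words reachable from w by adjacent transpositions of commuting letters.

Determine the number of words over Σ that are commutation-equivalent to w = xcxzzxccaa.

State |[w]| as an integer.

126

#0=x has no predecessor
#1=c has no predecessor
#2=x depends on [0:x]
#3=z depends on [2:x]
#4=z depends on [3:z]
#5=x depends on [4:z]
#6=c depends on [1:c]
#7=c depends on [6:c]
#8=a depends on [4:z, 7:c]
#9=a depends on [8:a]
sources: [0:x, 1:c]
N(rest) = Σ N(rest − s) over sources s of rest; N(one piece) = 1:
  size 1 → [5]=1  [9]=1
  size 2 → [5,9]=2  [8,9]=1
  size 3 → [5,8,9]=3  [7,8,9]=1
  size 4 → [4,5,8,9]=3  [5,7,8,9]=4  [6,7,8,9]=1
  size 5 → [1,6,7,8,9]=1  [3,4,5,8,9]=3  [4,5,7,8,9]=7  [5,6,7,8,9]=5
  size 6 → [1,5,6,7,8,9]=6  [2,3,4,5,8,9]=3  [3,4,5,7,8,9]=10  [4,5,6,7,8,9]=12
  size 7 → [0,2,3,4,5,8,9]=3  [1,4,5,6,7,8,9]=18  [2,3,4,5,7,8,9]=13  [3,4,5,6,7,8,9]=22
  size 8 → [0,2,3,4,5,7,8,9]=16  [1,3,4,5,6,7,8,9]=40  [2,3,4,5,6,7,8,9]=35
  first=0(x) contributes 75
  first=1(c) contributes 51
|[w]| = 126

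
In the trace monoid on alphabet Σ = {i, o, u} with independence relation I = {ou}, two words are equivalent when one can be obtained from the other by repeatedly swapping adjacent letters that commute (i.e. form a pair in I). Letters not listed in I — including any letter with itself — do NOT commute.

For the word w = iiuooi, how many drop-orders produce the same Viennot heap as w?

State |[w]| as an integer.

0(i) covers ∅
1(i) covers 0:i
2(u) covers 1:i
3(o) covers 1:i
4(o) covers 3:o
5(i) covers 2:u, 4:o
floor of heap: 0:i
completions by unplaced set U, small U first (add the entries for U minus each lowest piece of U):
  |U|=1: {5}:1
  |U|=2: {2,5}:1  {4,5}:1
  |U|=3: {2,4,5}:2  {3,4,5}:1
  |U|=4: {2,3,4,5}:3
  start at 0(i): 3

3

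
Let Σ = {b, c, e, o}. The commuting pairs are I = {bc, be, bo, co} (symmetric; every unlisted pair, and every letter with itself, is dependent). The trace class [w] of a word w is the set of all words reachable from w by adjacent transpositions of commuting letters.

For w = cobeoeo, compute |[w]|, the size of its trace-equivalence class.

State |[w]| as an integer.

0(c) covers ∅
1(o) covers ∅
2(b) covers ∅
3(e) covers 0:c, 1:o
4(o) covers 3:e
5(e) covers 4:o
6(o) covers 5:e
floor of heap: 0:c, 1:o, 2:b
completions by unplaced set U, small U first (add the entries for U minus each lowest piece of U):
  |U|=1: {2}:1  {6}:1
  |U|=2: {2,6}:2  {5,6}:1
  |U|=3: {2,5,6}:3  {4,5,6}:1
  |U|=4: {2,4,5,6}:4  {3,4,5,6}:1
  |U|=5: {0,3,4,5,6}:1  {1,3,4,5,6}:1  {2,3,4,5,6}:5
  start at 0(c): 6
  start at 1(o): 6
  start at 2(b): 2
sum over floor = 14

14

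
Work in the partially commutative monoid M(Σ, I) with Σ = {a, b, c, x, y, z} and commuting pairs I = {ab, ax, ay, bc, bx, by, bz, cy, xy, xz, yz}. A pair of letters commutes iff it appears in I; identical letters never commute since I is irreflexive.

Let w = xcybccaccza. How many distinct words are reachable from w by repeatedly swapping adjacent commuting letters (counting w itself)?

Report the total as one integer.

drop 0:x onto floor
drop 1:c onto {0:x}
drop 2:y onto floor
drop 3:b onto floor
drop 4:c onto {1:c}
drop 5:c onto {4:c}
drop 6:a onto {5:c}
drop 7:c onto {6:a}
drop 8:c onto {7:c}
drop 9:z onto {8:c}
drop 10:a onto {9:z}
ground layer = {0:x, 2:y, 3:b}
drop-orders for the pieces not yet dropped (sum over which currently-grounded one goes next):
  1 to go: {2} 1  {3} 1  {10} 1
  2 to go: {2,3} 2  {2,10} 2  {3,10} 2  {9,10} 1
  3 to go: {2,3,10} 6  {2,9,10} 3  {3,9,10} 3  {8,9,10} 1
  4 to go: {2,3,9,10} 12  {2,8,9,10} 4  {3,8,9,10} 4  {7,8,9,10} 1
  5 to go: {2,3,8,9,10} 20  {2,7,8,9,10} 5  {3,7,8,9,10} 5  {6,7,8,9,10} 1
  6 to go: {2,3,7,8,9,10} 30  {2,6,7,8,9,10} 6  {3,6,7,8,9,10} 6  {5,6,7,8,9,10} 1
  7 to go: {2,3,6,7,8,9,10} 42  {2,5,6,7,8,9,10} 7  {3,5,6,7,8,9,10} 7  {4,5,6,7,8,9,10} 1
  8 to go: {1,4,5,6,7,8,9,10} 1  {2,3,5,6,7,8,9,10} 56  {2,4,5,6,7,8,9,10} 8  {3,4,5,6,7,8,9,10} 8
  9 to go: {0,1,4,5,6,7,8,9,10} 1  {1,2,4,5,6,7,8,9,10} 9  {1,3,4,5,6,7,8,9,10} 9  {2,3,4,5,6,7,8,9,10} 72
  if 0:x drops first: 90 orders
  if 2:y drops first: 10 orders
  if 3:b drops first: 10 orders
heap linearizations: 110

110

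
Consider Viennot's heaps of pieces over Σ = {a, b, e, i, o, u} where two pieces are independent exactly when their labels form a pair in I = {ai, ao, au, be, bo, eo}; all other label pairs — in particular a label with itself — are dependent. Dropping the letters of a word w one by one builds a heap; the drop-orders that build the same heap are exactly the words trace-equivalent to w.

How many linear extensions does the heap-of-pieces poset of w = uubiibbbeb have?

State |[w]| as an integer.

5

#0=u has no predecessor
#1=u depends on [0:u]
#2=b depends on [1:u]
#3=i depends on [2:b]
#4=i depends on [3:i]
#5=b depends on [4:i]
#6=b depends on [5:b]
#7=b depends on [6:b]
#8=e depends on [4:i]
#9=b depends on [7:b]
sources: [0:u]
N(rest) = Σ N(rest − s) over sources s of rest; N(one piece) = 1:
  size 1 → [8]=1  [9]=1
  size 2 → [7,9]=1  [8,9]=2
  size 3 → [6,7,9]=1  [7,8,9]=3
  size 4 → [5,6,7,9]=1  [6,7,8,9]=4
  size 5 → [5,6,7,8,9]=5
  size 6 → [4,5,6,7,8,9]=5
  size 7 → [3,4,5,6,7,8,9]=5
  size 8 → [2,3,4,5,6,7,8,9]=5
  first=0(u) contributes 5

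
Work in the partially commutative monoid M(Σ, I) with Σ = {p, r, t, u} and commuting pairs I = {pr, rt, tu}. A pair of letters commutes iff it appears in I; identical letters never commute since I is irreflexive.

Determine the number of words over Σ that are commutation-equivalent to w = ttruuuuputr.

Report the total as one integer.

63

piece 0:t — minimal
piece 1:t rests on {0:t}
piece 2:r — minimal
piece 3:u rests on {2:r}
piece 4:u rests on {3:u}
piece 5:u rests on {4:u}
piece 6:u rests on {5:u}
piece 7:p rests on {1:t, 6:u}
piece 8:u rests on {7:p}
piece 9:t rests on {7:p}
piece 10:r rests on {8:u}
minimal pieces: {0:t, 2:r}
ways to finish when only these pieces remain (= sum over removing one remaining piece with nothing left below it):
  1 left: {9}→1  {10}→1
  2 left: {8,10}→1  {9,10}→2
  3 left: {8,9,10}→3
  4 left: {7,8,9,10}→3
  5 left: {1,7,8,9,10}→3  {6,7,8,9,10}→3
  6 left: {0,1,7,8,9,10}→3  {1,6,7,8,9,10}→6  {5,6,7,8,9,10}→3
  7 left: {0,1,6,7,8,9,10}→9  {1,5,6,7,8,9,10}→9  {4,5,6,7,8,9,10}→3
  8 left: {0,1,5,6,7,8,9,10}→18  {1,4,5,6,7,8,9,10}→12  {3,4,5,6,7,8,9,10}→3
  9 left: {0,1,4,5,6,7,8,9,10}→30  {1,3,4,5,6,7,8,9,10}→15  {2,3,4,5,6,7,8,9,10}→3
  placing 0:t first → 18 extensions
  placing 2:r first → 45 extensions
total linear extensions = 63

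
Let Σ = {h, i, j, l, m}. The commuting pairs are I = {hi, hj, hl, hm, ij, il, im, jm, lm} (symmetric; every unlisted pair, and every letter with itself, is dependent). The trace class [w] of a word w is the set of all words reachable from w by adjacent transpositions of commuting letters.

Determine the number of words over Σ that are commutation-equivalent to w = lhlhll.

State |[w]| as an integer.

piece 0:l — minimal
piece 1:h — minimal
piece 2:l rests on {0:l}
piece 3:h rests on {1:h}
piece 4:l rests on {2:l}
piece 5:l rests on {4:l}
minimal pieces: {0:l, 1:h}
ways to finish when only these pieces remain (= sum over removing one remaining piece with nothing left below it):
  1 left: {3}→1  {5}→1
  2 left: {1,3}→1  {3,5}→2  {4,5}→1
  3 left: {1,3,5}→3  {2,4,5}→1  {3,4,5}→3
  4 left: {0,2,4,5}→1  {1,3,4,5}→6  {2,3,4,5}→4
  placing 0:l first → 10 extensions
  placing 1:h first → 5 extensions
total linear extensions = 15

15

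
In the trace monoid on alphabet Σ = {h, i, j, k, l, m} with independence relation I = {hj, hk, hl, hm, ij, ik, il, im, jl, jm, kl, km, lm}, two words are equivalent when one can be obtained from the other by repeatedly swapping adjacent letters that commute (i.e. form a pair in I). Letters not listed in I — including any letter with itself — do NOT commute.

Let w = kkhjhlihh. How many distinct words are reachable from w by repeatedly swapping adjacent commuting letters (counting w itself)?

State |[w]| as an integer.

0(k) covers ∅
1(k) covers 0:k
2(h) covers ∅
3(j) covers 1:k
4(h) covers 2:h
5(l) covers ∅
6(i) covers 4:h
7(h) covers 6:i
8(h) covers 7:h
floor of heap: 0:k, 2:h, 5:l
completions by unplaced set U, small U first (add the entries for U minus each lowest piece of U):
  |U|=1: {3}:1  {5}:1  {8}:1
  |U|=2: {1,3}:1  {3,5}:2  {3,8}:2  {5,8}:2  {7,8}:1
  |U|=3: {0,1,3}:1  {1,3,5}:3  {1,3,8}:3  {3,5,8}:6  {3,7,8}:3  {5,7,8}:3  {6,7,8}:1
  |U|=4: {0,1,3,5}:4  {0,1,3,8}:4  {1,3,5,8}:12  {1,3,7,8}:6  {3,5,7,8}:12  {3,6,7,8}:4  {4,6,7,8}:1  {5,6,7,8}:4
  |U|=5: {0,1,3,5,8}:20  {0,1,3,7,8}:10  {1,3,5,7,8}:30  {1,3,6,7,8}:10  {2,4,6,7,8}:1  {3,4,6,7,8}:5  {3,5,6,7,8}:20  {4,5,6,7,8}:5
  |U|=6: {0,1,3,5,7,8}:60  {0,1,3,6,7,8}:20  {1,3,4,6,7,8}:15  {1,3,5,6,7,8}:60  {2,3,4,6,7,8}:6  {2,4,5,6,7,8}:6  {3,4,5,6,7,8}:30
  |U|=7: {0,1,3,4,6,7,8}:35  {0,1,3,5,6,7,8}:140  {1,2,3,4,6,7,8}:21  {1,3,4,5,6,7,8}:105  {2,3,4,5,6,7,8}:42
  start at 0(k): 168
  start at 2(h): 280
  start at 5(l): 56
sum over floor = 504

504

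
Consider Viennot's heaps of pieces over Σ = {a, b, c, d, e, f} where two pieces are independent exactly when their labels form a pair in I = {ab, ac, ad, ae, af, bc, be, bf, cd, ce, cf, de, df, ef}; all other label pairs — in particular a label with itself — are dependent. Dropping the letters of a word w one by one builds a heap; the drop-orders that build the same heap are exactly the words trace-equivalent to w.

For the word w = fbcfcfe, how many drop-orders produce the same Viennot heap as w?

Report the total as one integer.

piece 0:f — minimal
piece 1:b — minimal
piece 2:c — minimal
piece 3:f rests on {0:f}
piece 4:c rests on {2:c}
piece 5:f rests on {3:f}
piece 6:e — minimal
minimal pieces: {0:f, 1:b, 2:c, 6:e}
ways to finish when only these pieces remain (= sum over removing one remaining piece with nothing left below it):
  1 left: {1}→1  {4}→1  {5}→1  {6}→1
  2 left: {1,4}→2  {1,5}→2  {1,6}→2  {2,4}→1  {3,5}→1  {4,5}→2  {4,6}→2  {5,6}→2
  3 left: {0,3,5}→1  {1,2,4}→3  {1,3,5}→3  {1,4,5}→6  {1,4,6}→6  {1,5,6}→6  {2,4,5}→3  {2,4,6}→3  {3,4,5}→3  {3,5,6}→3  {4,5,6}→6
  4 left: {0,1,3,5}→4  {0,3,4,5}→4  {0,3,5,6}→4  {1,2,4,5}→12  {1,2,4,6}→12  {1,3,4,5}→12  {1,3,5,6}→12  {1,4,5,6}→24  {2,3,4,5}→6  {2,4,5,6}→12  {3,4,5,6}→12
  5 left: {0,1,3,4,5}→20  {0,1,3,5,6}→20  {0,2,3,4,5}→10  {0,3,4,5,6}→20  {1,2,3,4,5}→30  {1,2,4,5,6}→60  {1,3,4,5,6}→60  {2,3,4,5,6}→30
  placing 0:f first → 180 extensions
  placing 1:b first → 60 extensions
  placing 2:c first → 120 extensions
  placing 6:e first → 60 extensions
total linear extensions = 420

420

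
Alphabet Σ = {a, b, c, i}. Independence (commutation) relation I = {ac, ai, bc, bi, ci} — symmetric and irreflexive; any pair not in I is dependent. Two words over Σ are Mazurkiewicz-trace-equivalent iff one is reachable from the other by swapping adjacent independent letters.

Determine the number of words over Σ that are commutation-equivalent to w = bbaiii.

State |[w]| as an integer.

piece 0:b — minimal
piece 1:b rests on {0:b}
piece 2:a rests on {1:b}
piece 3:i — minimal
piece 4:i rests on {3:i}
piece 5:i rests on {4:i}
minimal pieces: {0:b, 3:i}
ways to finish when only these pieces remain (= sum over removing one remaining piece with nothing left below it):
  1 left: {2}→1  {5}→1
  2 left: {1,2}→1  {2,5}→2  {4,5}→1
  3 left: {0,1,2}→1  {1,2,5}→3  {2,4,5}→3  {3,4,5}→1
  4 left: {0,1,2,5}→4  {1,2,4,5}→6  {2,3,4,5}→4
  placing 0:b first → 10 extensions
  placing 3:i first → 10 extensions
total linear extensions = 20

20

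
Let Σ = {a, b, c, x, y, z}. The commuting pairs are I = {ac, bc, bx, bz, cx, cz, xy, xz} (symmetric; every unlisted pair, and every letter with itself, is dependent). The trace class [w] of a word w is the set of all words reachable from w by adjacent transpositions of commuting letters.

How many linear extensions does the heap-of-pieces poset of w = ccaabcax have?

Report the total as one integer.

56

#0=c has no predecessor
#1=c depends on [0:c]
#2=a has no predecessor
#3=a depends on [2:a]
#4=b depends on [3:a]
#5=c depends on [1:c]
#6=a depends on [4:b]
#7=x depends on [6:a]
sources: [0:c, 2:a]
N(rest) = Σ N(rest − s) over sources s of rest; N(one piece) = 1:
  size 1 → [5]=1  [7]=1
  size 2 → [1,5]=1  [5,7]=2  [6,7]=1
  size 3 → [0,1,5]=1  [1,5,7]=3  [4,6,7]=1  [5,6,7]=3
  size 4 → [0,1,5,7]=4  [1,5,6,7]=6  [3,4,6,7]=1  [4,5,6,7]=4
  size 5 → [0,1,5,6,7]=10  [1,4,5,6,7]=10  [2,3,4,6,7]=1  [3,4,5,6,7]=5
  size 6 → [0,1,4,5,6,7]=20  [1,3,4,5,6,7]=15  [2,3,4,5,6,7]=6
  first=0(c) contributes 21
  first=2(a) contributes 35
|[w]| = 56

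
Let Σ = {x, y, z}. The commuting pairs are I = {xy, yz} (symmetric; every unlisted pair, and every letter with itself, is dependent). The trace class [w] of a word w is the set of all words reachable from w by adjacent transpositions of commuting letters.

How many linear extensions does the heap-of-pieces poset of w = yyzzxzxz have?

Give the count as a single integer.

drop 0:y onto floor
drop 1:y onto {0:y}
drop 2:z onto floor
drop 3:z onto {2:z}
drop 4:x onto {3:z}
drop 5:z onto {4:x}
drop 6:x onto {5:z}
drop 7:z onto {6:x}
ground layer = {0:y, 2:z}
drop-orders for the pieces not yet dropped (sum over which currently-grounded one goes next):
  1 to go: {1} 1  {7} 1
  2 to go: {0,1} 1  {1,7} 2  {6,7} 1
  3 to go: {0,1,7} 3  {1,6,7} 3  {5,6,7} 1
  4 to go: {0,1,6,7} 6  {1,5,6,7} 4  {4,5,6,7} 1
  5 to go: {0,1,5,6,7} 10  {1,4,5,6,7} 5  {3,4,5,6,7} 1
  6 to go: {0,1,4,5,6,7} 15  {1,3,4,5,6,7} 6  {2,3,4,5,6,7} 1
  if 0:y drops first: 7 orders
  if 2:z drops first: 21 orders
heap linearizations: 28

28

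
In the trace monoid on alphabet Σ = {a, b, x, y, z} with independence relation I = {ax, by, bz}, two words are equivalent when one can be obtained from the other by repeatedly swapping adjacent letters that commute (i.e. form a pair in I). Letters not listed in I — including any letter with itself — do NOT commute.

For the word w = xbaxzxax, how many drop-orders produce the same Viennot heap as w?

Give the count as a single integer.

6

#0=x has no predecessor
#1=b depends on [0:x]
#2=a depends on [1:b]
#3=x depends on [1:b]
#4=z depends on [2:a, 3:x]
#5=x depends on [4:z]
#6=a depends on [4:z]
#7=x depends on [5:x]
sources: [0:x]
N(rest) = Σ N(rest − s) over sources s of rest; N(one piece) = 1:
  size 1 → [6]=1  [7]=1
  size 2 → [5,7]=1  [6,7]=2
  size 3 → [5,6,7]=3
  size 4 → [4,5,6,7]=3
  size 5 → [2,4,5,6,7]=3  [3,4,5,6,7]=3
  size 6 → [2,3,4,5,6,7]=6
  first=0(x) contributes 6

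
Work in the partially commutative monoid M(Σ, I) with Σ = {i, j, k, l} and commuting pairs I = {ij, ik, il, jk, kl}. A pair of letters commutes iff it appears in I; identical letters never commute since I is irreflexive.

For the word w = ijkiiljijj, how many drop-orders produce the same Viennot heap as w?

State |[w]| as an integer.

piece 0:i — minimal
piece 1:j — minimal
piece 2:k — minimal
piece 3:i rests on {0:i}
piece 4:i rests on {3:i}
piece 5:l rests on {1:j}
piece 6:j rests on {5:l}
piece 7:i rests on {4:i}
piece 8:j rests on {6:j}
piece 9:j rests on {8:j}
minimal pieces: {0:i, 1:j, 2:k}
ways to finish when only these pieces remain (= sum over removing one remaining piece with nothing left below it):
  1 left: {2}→1  {7}→1  {9}→1
  2 left: {2,7}→2  {2,9}→2  {4,7}→1  {7,9}→2  {8,9}→1
  3 left: {2,4,7}→3  {2,7,9}→6  {2,8,9}→3  {3,4,7}→1  {4,7,9}→3  {6,8,9}→1  {7,8,9}→3
  4 left: {0,3,4,7}→1  {2,3,4,7}→4  {2,4,7,9}→12  {2,6,8,9}→4  {2,7,8,9}→12  {3,4,7,9}→4  {4,7,8,9}→6  {5,6,8,9}→1  {6,7,8,9}→4
  5 left: {0,2,3,4,7}→5  {0,3,4,7,9}→5  {1,5,6,8,9}→1  {2,3,4,7,9}→20  {2,4,7,8,9}→30  {2,5,6,8,9}→5  {2,6,7,8,9}→20  {3,4,7,8,9}→10  {4,6,7,8,9}→10  {5,6,7,8,9}→5
  6 left: {0,2,3,4,7,9}→30  {0,3,4,7,8,9}→15  {1,2,5,6,8,9}→6  {1,5,6,7,8,9}→6  {2,3,4,7,8,9}→60  {2,4,6,7,8,9}→60  {2,5,6,7,8,9}→30  {3,4,6,7,8,9}→20  {4,5,6,7,8,9}→15
  7 left: {0,2,3,4,7,8,9}→105  {0,3,4,6,7,8,9}→35  {1,2,5,6,7,8,9}→42  {1,4,5,6,7,8,9}→21  {2,3,4,6,7,8,9}→140  {2,4,5,6,7,8,9}→105  {3,4,5,6,7,8,9}→35
  8 left: {0,2,3,4,6,7,8,9}→280  {0,3,4,5,6,7,8,9}→70  {1,2,4,5,6,7,8,9}→168  {1,3,4,5,6,7,8,9}→56  {2,3,4,5,6,7,8,9}→280
  placing 0:i first → 504 extensions
  placing 1:j first → 630 extensions
  placing 2:k first → 126 extensions
total linear extensions = 1260

1260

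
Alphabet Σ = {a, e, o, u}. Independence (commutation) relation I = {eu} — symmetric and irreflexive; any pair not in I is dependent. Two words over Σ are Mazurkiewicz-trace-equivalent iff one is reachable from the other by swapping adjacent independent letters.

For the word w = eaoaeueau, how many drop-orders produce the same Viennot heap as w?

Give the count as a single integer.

0(e) covers ∅
1(a) covers 0:e
2(o) covers 1:a
3(a) covers 2:o
4(e) covers 3:a
5(u) covers 3:a
6(e) covers 4:e
7(a) covers 5:u, 6:e
8(u) covers 7:a
floor of heap: 0:e
completions by unplaced set U, small U first (add the entries for U minus each lowest piece of U):
  |U|=1: {8}:1
  |U|=2: {7,8}:1
  |U|=3: {5,7,8}:1  {6,7,8}:1
  |U|=4: {4,6,7,8}:1  {5,6,7,8}:2
  |U|=5: {4,5,6,7,8}:3
  |U|=6: {3,4,5,6,7,8}:3
  |U|=7: {2,3,4,5,6,7,8}:3
  start at 0(e): 3

3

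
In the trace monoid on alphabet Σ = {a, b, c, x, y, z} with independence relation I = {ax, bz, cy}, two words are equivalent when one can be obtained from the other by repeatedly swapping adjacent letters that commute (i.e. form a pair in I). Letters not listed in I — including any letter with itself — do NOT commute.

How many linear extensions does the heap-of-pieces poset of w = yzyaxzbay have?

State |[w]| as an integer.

0(y) covers ∅
1(z) covers 0:y
2(y) covers 1:z
3(a) covers 2:y
4(x) covers 2:y
5(z) covers 3:a, 4:x
6(b) covers 3:a, 4:x
7(a) covers 5:z, 6:b
8(y) covers 7:a
floor of heap: 0:y
completions by unplaced set U, small U first (add the entries for U minus each lowest piece of U):
  |U|=1: {8}:1
  |U|=2: {7,8}:1
  |U|=3: {5,7,8}:1  {6,7,8}:1
  |U|=4: {5,6,7,8}:2
  |U|=5: {3,5,6,7,8}:2  {4,5,6,7,8}:2
  |U|=6: {3,4,5,6,7,8}:4
  |U|=7: {2,3,4,5,6,7,8}:4
  start at 0(y): 4

4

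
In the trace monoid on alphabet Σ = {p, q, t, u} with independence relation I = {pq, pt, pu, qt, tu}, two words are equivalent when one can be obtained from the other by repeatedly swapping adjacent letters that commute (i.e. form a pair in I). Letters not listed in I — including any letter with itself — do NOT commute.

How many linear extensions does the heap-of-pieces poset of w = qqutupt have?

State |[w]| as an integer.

105

piece 0:q — minimal
piece 1:q rests on {0:q}
piece 2:u rests on {1:q}
piece 3:t — minimal
piece 4:u rests on {2:u}
piece 5:p — minimal
piece 6:t rests on {3:t}
minimal pieces: {0:q, 3:t, 5:p}
ways to finish when only these pieces remain (= sum over removing one remaining piece with nothing left below it):
  1 left: {4}→1  {5}→1  {6}→1
  2 left: {2,4}→1  {3,6}→1  {4,5}→2  {4,6}→2  {5,6}→2
  3 left: {1,2,4}→1  {2,4,5}→3  {2,4,6}→3  {3,4,6}→3  {3,5,6}→3  {4,5,6}→6
  4 left: {0,1,2,4}→1  {1,2,4,5}→4  {1,2,4,6}→4  {2,3,4,6}→6  {2,4,5,6}→12  {3,4,5,6}→12
  5 left: {0,1,2,4,5}→5  {0,1,2,4,6}→5  {1,2,3,4,6}→10  {1,2,4,5,6}→20  {2,3,4,5,6}→30
  placing 0:q first → 60 extensions
  placing 3:t first → 30 extensions
  placing 5:p first → 15 extensions
total linear extensions = 105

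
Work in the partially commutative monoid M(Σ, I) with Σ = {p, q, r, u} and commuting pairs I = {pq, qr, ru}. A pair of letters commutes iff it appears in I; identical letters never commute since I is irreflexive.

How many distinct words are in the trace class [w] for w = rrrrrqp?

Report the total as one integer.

7

drop 0:r onto floor
drop 1:r onto {0:r}
drop 2:r onto {1:r}
drop 3:r onto {2:r}
drop 4:r onto {3:r}
drop 5:q onto floor
drop 6:p onto {4:r}
ground layer = {0:r, 5:q}
drop-orders for the pieces not yet dropped (sum over which currently-grounded one goes next):
  1 to go: {5} 1  {6} 1
  2 to go: {4,6} 1  {5,6} 2
  3 to go: {3,4,6} 1  {4,5,6} 3
  4 to go: {2,3,4,6} 1  {3,4,5,6} 4
  5 to go: {1,2,3,4,6} 1  {2,3,4,5,6} 5
  if 0:r drops first: 6 orders
  if 5:q drops first: 1 orders
heap linearizations: 7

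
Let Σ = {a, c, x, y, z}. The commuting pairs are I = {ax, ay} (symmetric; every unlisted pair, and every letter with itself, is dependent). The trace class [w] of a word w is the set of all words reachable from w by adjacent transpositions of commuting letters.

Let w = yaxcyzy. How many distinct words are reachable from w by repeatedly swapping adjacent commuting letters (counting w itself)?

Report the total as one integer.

drop 0:y onto floor
drop 1:a onto floor
drop 2:x onto {0:y}
drop 3:c onto {1:a, 2:x}
drop 4:y onto {3:c}
drop 5:z onto {4:y}
drop 6:y onto {5:z}
ground layer = {0:y, 1:a}
drop-orders for the pieces not yet dropped (sum over which currently-grounded one goes next):
  1 to go: {6} 1
  2 to go: {5,6} 1
  3 to go: {4,5,6} 1
  4 to go: {3,4,5,6} 1
  5 to go: {1,3,4,5,6} 1  {2,3,4,5,6} 1
  if 0:y drops first: 2 orders
  if 1:a drops first: 1 orders
heap linearizations: 3

3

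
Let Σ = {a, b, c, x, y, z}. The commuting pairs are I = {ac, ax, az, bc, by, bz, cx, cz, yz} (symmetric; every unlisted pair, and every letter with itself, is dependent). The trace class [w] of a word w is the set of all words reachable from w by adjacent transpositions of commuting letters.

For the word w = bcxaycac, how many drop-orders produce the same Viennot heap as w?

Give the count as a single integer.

piece 0:b — minimal
piece 1:c — minimal
piece 2:x rests on {0:b}
piece 3:a rests on {0:b}
piece 4:y rests on {1:c, 2:x, 3:a}
piece 5:c rests on {4:y}
piece 6:a rests on {4:y}
piece 7:c rests on {5:c}
minimal pieces: {0:b, 1:c}
ways to finish when only these pieces remain (= sum over removing one remaining piece with nothing left below it):
  1 left: {6}→1  {7}→1
  2 left: {5,7}→1  {6,7}→2
  3 left: {5,6,7}→3
  4 left: {4,5,6,7}→3
  5 left: {1,4,5,6,7}→3  {2,4,5,6,7}→3  {3,4,5,6,7}→3
  6 left: {1,2,4,5,6,7}→6  {1,3,4,5,6,7}→6  {2,3,4,5,6,7}→6
  placing 0:b first → 18 extensions
  placing 1:c first → 6 extensions
total linear extensions = 24

24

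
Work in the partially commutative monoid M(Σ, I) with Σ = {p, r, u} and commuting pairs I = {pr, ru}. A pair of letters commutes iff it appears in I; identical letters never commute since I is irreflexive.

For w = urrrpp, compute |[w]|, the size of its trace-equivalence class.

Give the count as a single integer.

20

drop 0:u onto floor
drop 1:r onto floor
drop 2:r onto {1:r}
drop 3:r onto {2:r}
drop 4:p onto {0:u}
drop 5:p onto {4:p}
ground layer = {0:u, 1:r}
drop-orders for the pieces not yet dropped (sum over which currently-grounded one goes next):
  1 to go: {3} 1  {5} 1
  2 to go: {2,3} 1  {3,5} 2  {4,5} 1
  3 to go: {0,4,5} 1  {1,2,3} 1  {2,3,5} 3  {3,4,5} 3
  4 to go: {0,3,4,5} 4  {1,2,3,5} 4  {2,3,4,5} 6
  if 0:u drops first: 10 orders
  if 1:r drops first: 10 orders
heap linearizations: 20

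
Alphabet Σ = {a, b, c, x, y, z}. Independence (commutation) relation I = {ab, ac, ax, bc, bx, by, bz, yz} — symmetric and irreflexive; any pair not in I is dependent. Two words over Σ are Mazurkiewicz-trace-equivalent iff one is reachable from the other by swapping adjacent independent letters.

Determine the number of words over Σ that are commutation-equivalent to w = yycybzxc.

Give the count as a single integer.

16

0(y) covers ∅
1(y) covers 0:y
2(c) covers 1:y
3(y) covers 2:c
4(b) covers ∅
5(z) covers 2:c
6(x) covers 3:y, 5:z
7(c) covers 6:x
floor of heap: 0:y, 4:b
completions by unplaced set U, small U first (add the entries for U minus each lowest piece of U):
  |U|=1: {4}:1  {7}:1
  |U|=2: {4,7}:2  {6,7}:1
  |U|=3: {3,6,7}:1  {4,6,7}:3  {5,6,7}:1
  |U|=4: {3,4,6,7}:4  {3,5,6,7}:2  {4,5,6,7}:4
  |U|=5: {2,3,5,6,7}:2  {3,4,5,6,7}:10
  |U|=6: {1,2,3,5,6,7}:2  {2,3,4,5,6,7}:12
  start at 0(y): 14
  start at 4(b): 2
sum over floor = 16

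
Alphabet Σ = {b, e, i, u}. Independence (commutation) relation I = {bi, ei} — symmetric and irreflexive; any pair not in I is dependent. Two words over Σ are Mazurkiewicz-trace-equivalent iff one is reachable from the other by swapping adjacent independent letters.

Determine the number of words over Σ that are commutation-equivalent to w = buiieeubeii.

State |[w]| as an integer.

drop 0:b onto floor
drop 1:u onto {0:b}
drop 2:i onto {1:u}
drop 3:i onto {2:i}
drop 4:e onto {1:u}
drop 5:e onto {4:e}
drop 6:u onto {3:i, 5:e}
drop 7:b onto {6:u}
drop 8:e onto {7:b}
drop 9:i onto {6:u}
drop 10:i onto {9:i}
ground layer = {0:b}
drop-orders for the pieces not yet dropped (sum over which currently-grounded one goes next):
  1 to go: {8} 1  {10} 1
  2 to go: {7,8} 1  {8,10} 2  {9,10} 1
  3 to go: {7,8,10} 3  {8,9,10} 3
  4 to go: {7,8,9,10} 6
  5 to go: {6,7,8,9,10} 6
  6 to go: {3,6,7,8,9,10} 6  {5,6,7,8,9,10} 6
  7 to go: {2,3,6,7,8,9,10} 6  {3,5,6,7,8,9,10} 12  {4,5,6,7,8,9,10} 6
  8 to go: {2,3,5,6,7,8,9,10} 18  {3,4,5,6,7,8,9,10} 18
  9 to go: {2,3,4,5,6,7,8,9,10} 36
  if 0:b drops first: 36 orders

36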